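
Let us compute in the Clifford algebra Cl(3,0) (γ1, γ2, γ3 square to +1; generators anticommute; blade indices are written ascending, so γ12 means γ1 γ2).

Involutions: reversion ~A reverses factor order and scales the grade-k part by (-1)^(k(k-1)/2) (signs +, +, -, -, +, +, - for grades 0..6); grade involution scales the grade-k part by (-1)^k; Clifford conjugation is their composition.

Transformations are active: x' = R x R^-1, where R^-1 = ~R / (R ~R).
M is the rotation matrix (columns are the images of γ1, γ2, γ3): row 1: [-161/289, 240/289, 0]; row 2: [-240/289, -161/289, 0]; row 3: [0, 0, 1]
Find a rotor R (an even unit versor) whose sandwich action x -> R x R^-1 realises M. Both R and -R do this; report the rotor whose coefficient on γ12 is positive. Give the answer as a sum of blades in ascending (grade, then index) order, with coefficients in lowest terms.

Method: write R = a + b12*γ12 + b13*γ13 + b23*γ23 with a^2 + b12^2 + b13^2 + b23^2 = 1 (so R^-1 = ~R). Expanding the columns R e_j ~R gives tr M = 4a^2 - 1 and, from the antisymmetric part, M21 - M12 = -4a*b12, M13 - M31 = 4a*b13, M32 - M23 = -4a*b23.
Here tr M = -33/289, so a^2 = (1 + tr M)/4 = 64/289 and a = ±8/17. Taking a = 8/17: M21 - M12 = -480/289, M13 - M31 = 0, M32 - M23 = 0, giving b12 = 15/17, b13 = 0, b23 = 0, i.e. R = 8/17 + 15/17*γ12.
Its γ12 coefficient is already positive.
Answer: 8/17 + 15/17*γ12. Sheet selection: the two-to-one cover makes ±R indistinguishable at the matrix level (trace -33/289), so uniqueness comes from the required sign on γ12.


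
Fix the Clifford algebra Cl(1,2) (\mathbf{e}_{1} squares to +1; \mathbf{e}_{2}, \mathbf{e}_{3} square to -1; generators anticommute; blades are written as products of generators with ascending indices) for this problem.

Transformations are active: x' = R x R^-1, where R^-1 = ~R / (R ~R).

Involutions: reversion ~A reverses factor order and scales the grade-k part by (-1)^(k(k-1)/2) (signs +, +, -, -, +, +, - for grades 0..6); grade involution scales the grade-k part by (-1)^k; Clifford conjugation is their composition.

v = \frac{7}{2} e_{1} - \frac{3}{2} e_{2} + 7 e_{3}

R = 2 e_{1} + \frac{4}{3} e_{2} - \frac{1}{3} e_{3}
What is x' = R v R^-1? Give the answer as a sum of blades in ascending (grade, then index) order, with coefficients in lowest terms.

~R = 2 e_{1} + \frac{4}{3} e_{2} - \frac{1}{3} e_{3}, and R ~R = \frac{19}{9}, so R^-1 = ~R / (\frac{19}{9}).
R v = \frac{34}{3} - \frac{23}{3} e_{1} e_{2} + \frac{91}{6} e_{1} e_{3} + \frac{53}{6} e_{2} e_{3}
Answer: \frac{683}{38} e_{1} + \frac{601}{38} e_{2} - \frac{201}{19} e_{3}


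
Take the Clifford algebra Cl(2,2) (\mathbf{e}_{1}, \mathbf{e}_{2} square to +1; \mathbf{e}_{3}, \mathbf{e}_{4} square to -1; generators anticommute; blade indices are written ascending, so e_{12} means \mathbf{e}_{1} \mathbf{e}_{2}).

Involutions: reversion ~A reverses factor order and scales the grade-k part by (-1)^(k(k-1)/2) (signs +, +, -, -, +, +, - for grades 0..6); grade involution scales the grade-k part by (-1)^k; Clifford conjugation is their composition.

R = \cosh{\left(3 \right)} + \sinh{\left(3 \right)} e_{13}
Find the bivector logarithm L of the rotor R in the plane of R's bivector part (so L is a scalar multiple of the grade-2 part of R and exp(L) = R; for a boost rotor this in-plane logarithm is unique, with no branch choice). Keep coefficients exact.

The scalar part of R is \cosh{\left(3 \right)}, so cosh pins the rapidity up to sign — the sign comes from the bivector part; dividing that part by sinh of the rapidity yields the plane, and the in-plane L = rapidity * plane is unique because the two sign choices cancel.
Concretely: cosh(rapidity) = \cosh{\left(3 \right)} gives rapidity = ±3, and since rapidity/sinh(rapidity) is even the sign is immaterial: L = (rapidity/sinh(rapidity)) * <R>_2 = (\frac{3}{\sinh{\left(3 \right)}}) * <R>_2.
Answer: 3 e_{13}


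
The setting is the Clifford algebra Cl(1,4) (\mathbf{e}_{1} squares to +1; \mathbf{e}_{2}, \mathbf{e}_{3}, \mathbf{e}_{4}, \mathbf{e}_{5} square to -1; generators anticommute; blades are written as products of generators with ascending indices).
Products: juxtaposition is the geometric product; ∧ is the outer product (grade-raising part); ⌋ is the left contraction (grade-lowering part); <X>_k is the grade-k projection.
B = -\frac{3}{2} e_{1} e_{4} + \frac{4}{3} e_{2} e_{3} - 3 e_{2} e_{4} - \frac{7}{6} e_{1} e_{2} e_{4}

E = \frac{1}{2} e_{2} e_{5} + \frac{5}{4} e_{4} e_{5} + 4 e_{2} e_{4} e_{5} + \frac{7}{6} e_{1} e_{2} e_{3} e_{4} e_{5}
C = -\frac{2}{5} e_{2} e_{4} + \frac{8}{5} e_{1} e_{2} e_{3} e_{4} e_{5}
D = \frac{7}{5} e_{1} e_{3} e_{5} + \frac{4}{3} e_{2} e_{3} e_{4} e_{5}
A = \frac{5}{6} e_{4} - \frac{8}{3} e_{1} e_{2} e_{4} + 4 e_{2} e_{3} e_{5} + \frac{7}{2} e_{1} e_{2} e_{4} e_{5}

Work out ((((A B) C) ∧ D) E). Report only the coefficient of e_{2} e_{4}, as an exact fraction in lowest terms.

step 1: -\frac{28}{9} - \frac{37}{4} e_{1} - \frac{13}{2} e_{2} - \frac{113}{12} e_{5} + \frac{35}{36} e_{1} e_{2} + \frac{21}{2} e_{1} e_{5} + \frac{21}{4} e_{2} e_{5} + \frac{32}{9} e_{1} e_{3} e_{4} + \frac{10}{9} e_{2} e_{3} e_{4} - 12 e_{3} e_{4} e_{5} - 6 e_{1} e_{2} e_{3} e_{4} e_{5}
step 2: -\frac{48}{5} - \frac{4}{9} e_{3} - \frac{13}{5} e_{4} - \frac{96}{5} e_{1} e_{2} + \frac{7}{18} e_{1} e_{4} - \frac{16}{9} e_{1} e_{5} + \frac{56}{45} e_{2} e_{4} - \frac{256}{45} e_{2} e_{5} + \frac{21}{10} e_{4} e_{5} + \frac{64}{45} e_{1} e_{2} e_{3} + \frac{37}{10} e_{1} e_{2} e_{4} - \frac{42}{5} e_{1} e_{3} e_{4} + \frac{12}{5} e_{1} e_{3} e_{5} - \frac{84}{5} e_{2} e_{3} e_{4} - \frac{24}{5} e_{2} e_{3} e_{5} + \frac{113}{30} e_{2} e_{4} e_{5} + \frac{14}{9} e_{3} e_{4} e_{5} + \frac{226}{15} e_{1} e_{2} e_{3} e_{4} - \frac{21}{5} e_{1} e_{2} e_{4} e_{5} - \frac{52}{5} e_{1} e_{3} e_{4} e_{5} - \frac{74}{5} e_{2} e_{3} e_{4} e_{5} - \frac{224}{45} e_{1} e_{2} e_{3} e_{4} e_{5}
step 3: -\frac{336}{25} e_{1} e_{3} e_{5} - \frac{91}{25} e_{1} e_{3} e_{4} e_{5} - \frac{64}{5} e_{2} e_{3} e_{4} e_{5} - \frac{392}{225} e_{1} e_{2} e_{3} e_{4} e_{5}
step 4: -\frac{1372}{675} - \frac{224}{15} e_{1} - \frac{637}{150} e_{2} + \frac{256}{5} e_{3} + \frac{10367}{900} e_{1} e_{3} + 16 e_{2} e_{3} - \frac{392}{25} e_{2} e_{4} + \frac{32}{5} e_{3} e_{4} - \frac{1274}{225} e_{1} e_{2} e_{3} - \frac{3584}{225} e_{1} e_{3} e_{4} - \frac{2779}{50} e_{1} e_{2} e_{3} e_{4}
Answer: -\frac{392}{25}


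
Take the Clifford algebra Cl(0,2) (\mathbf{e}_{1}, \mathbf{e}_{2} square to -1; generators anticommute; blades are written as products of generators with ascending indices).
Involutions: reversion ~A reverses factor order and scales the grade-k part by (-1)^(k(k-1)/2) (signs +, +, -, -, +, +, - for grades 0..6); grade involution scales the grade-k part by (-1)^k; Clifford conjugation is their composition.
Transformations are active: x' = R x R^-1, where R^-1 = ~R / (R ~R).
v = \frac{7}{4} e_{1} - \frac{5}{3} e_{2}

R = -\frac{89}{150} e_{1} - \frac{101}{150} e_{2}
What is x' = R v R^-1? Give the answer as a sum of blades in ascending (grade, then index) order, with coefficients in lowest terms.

~R = -\frac{89}{150} e_{1} - \frac{101}{150} e_{2}, and R ~R = -\frac{9061}{11250}, so R^-1 = ~R / (-\frac{9061}{11250}).
R v = -\frac{151}{1800} + \frac{3901}{1800} e_{1} e_{2}
Answer: -\frac{50930}{27183} e_{1} + \frac{55323}{36244} e_{2}


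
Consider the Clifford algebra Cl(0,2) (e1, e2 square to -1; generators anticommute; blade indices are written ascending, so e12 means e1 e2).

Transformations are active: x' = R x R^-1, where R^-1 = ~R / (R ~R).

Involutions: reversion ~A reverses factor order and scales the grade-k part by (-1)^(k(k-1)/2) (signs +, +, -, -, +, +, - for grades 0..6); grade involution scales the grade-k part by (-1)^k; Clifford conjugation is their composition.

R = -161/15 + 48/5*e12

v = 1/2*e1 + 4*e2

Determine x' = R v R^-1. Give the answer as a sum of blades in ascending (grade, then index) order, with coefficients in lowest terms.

~R = -161/15 - 48/5*e12, and R ~R = 46657/225, so R^-1 = ~R / (46657/225).
R v = -1313/30*e1 - 572/15*e2
Answer: 28933/7178*e1 - 188/3589*e2


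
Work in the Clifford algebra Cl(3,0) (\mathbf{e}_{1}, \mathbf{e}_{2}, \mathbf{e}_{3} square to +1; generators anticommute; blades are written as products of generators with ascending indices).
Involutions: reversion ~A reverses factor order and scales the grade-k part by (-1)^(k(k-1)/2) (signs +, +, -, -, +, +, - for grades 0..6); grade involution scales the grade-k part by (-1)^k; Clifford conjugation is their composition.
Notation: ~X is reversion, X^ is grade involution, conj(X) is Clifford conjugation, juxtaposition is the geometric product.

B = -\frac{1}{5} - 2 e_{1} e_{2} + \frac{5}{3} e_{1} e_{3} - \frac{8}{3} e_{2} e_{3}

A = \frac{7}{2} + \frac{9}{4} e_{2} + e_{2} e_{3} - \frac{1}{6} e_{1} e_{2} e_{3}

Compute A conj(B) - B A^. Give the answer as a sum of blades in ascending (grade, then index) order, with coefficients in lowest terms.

first term: -\frac{101}{30} - \frac{73}{18} e_{1} - \frac{31}{180} e_{2} + \frac{19}{3} e_{3} + \frac{16}{3} e_{1} e_{2} - \frac{47}{6} e_{1} e_{3} + \frac{137}{15} e_{2} e_{3} + \frac{227}{60} e_{1} e_{2} e_{3}
second term: \frac{59}{30} + \frac{89}{18} e_{1} + \frac{131}{180} e_{2} - \frac{17}{3} e_{3} - \frac{26}{3} e_{1} e_{2} + \frac{23}{6} e_{1} e_{3} - \frac{143}{15} e_{2} e_{3} + \frac{223}{60} e_{1} e_{2} e_{3}
Answer: -\frac{16}{3} - 9 e_{1} - \frac{9}{10} e_{2} + 12 e_{3} + 14 e_{1} e_{2} - \frac{35}{3} e_{1} e_{3} + \frac{56}{3} e_{2} e_{3} + \frac{1}{15} e_{1} e_{2} e_{3}


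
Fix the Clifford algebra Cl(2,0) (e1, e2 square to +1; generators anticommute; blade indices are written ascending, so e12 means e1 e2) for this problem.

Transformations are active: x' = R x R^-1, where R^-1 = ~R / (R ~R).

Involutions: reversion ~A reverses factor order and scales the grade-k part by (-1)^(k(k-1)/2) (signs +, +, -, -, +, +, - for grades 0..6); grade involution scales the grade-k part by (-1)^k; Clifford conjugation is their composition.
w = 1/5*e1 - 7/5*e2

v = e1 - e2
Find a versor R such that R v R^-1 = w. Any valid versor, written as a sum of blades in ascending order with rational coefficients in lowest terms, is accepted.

Construction: equal norms (both 2) license R = v + w = 6/5*e1 - 12/5*e2 — nothing changes along that direction, while (v - w)/2 changes sign, so v maps onto w.
Answer: 6/5*e1 - 12/5*e2


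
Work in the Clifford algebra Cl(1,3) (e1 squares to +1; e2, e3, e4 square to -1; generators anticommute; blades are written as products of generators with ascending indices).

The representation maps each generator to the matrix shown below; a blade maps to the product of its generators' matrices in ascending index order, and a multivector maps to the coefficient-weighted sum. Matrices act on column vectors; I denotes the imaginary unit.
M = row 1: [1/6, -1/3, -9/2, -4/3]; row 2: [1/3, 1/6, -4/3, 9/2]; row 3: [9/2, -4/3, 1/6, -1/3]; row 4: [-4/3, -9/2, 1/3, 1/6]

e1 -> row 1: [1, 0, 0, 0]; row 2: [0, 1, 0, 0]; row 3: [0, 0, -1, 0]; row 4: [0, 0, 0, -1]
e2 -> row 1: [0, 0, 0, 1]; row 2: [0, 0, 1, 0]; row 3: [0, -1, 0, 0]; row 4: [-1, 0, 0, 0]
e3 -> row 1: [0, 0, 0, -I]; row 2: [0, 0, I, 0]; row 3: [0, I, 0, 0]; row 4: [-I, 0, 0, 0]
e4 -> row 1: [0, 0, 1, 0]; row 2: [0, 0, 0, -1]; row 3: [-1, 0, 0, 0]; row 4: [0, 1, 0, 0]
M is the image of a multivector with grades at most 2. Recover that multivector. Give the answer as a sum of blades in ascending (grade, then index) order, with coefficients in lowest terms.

Method: the blade images are trace-orthogonal — tr(rho(e_A) rho(e_B)^-1) = 4 if A = B and 0 otherwise — and rho(e_A)^-1 = (e_A)^2 * rho(e_A) with (e_A)^2 = +1 or -1, so the coefficient of e_A in the preimage is (e_A)^2 * tr(M rho(e_A))/4.
Nonzero projections over blades of grade <= 2: 1: (1)^2 = +1, tr(M 1) = 2/3, coefficient 1/6; e4: (e4)^2 = -1, tr(M rho(e4)) = 18, coefficient -9/2; e1 e2: (e1 e2)^2 = +1, tr(M rho(e1 e2)) = -16/3, coefficient -4/3; e2 e4: (e2 e4)^2 = -1, tr(M rho(e2 e4)) = 4/3, coefficient -1/3. Every other blade of grade <= 2 projects to 0.
Answer: 1/6 - 9/2*e4 - 4/3*e1 e2 - 1/3*e2 e4


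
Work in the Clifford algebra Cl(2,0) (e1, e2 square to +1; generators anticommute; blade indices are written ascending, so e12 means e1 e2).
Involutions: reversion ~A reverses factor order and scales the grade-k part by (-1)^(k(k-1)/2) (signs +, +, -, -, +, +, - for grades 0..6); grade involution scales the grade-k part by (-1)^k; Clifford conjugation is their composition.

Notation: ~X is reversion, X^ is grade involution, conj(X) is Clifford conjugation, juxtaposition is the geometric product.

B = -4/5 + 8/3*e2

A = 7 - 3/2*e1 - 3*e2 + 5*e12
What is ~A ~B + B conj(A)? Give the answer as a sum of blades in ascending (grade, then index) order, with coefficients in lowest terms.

first term: -68/5 - 182/15*e1 + 316/15*e2
second term: 12/5 + 182/15*e1 + 244/15*e2
Answer: -56/5 + 112/3*e2


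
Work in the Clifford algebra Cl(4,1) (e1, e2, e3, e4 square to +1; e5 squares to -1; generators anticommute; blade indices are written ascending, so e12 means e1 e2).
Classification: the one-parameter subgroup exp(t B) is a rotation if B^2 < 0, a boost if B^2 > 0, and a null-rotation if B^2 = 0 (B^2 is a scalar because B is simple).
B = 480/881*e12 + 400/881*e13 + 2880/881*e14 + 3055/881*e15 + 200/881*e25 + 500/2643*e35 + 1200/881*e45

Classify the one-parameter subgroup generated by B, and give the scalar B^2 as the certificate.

B^2 term by term: the squares give (480/881)^2*(e12)^2 + (400/881)^2*(e13)^2 + (2880/881)^2*(e14)^2 + (3055/881)^2*(e15)^2 + (200/881)^2*(e25)^2 + (500/2643)^2*(e35)^2 + (1200/881)^2*(e45)^2 = 230400/776161*(-1) + 160000/776161*(-1) + 8294400/776161*(-1) + 9333025/776161*(+1) + 40000/776161*(+1) + 250000/6985449*(+1) + 1440000/776161*(+1) = 25/9 (each basis 2-blade squares to minus the product of its generators' squares); cross terms between blades sharing an index anticommute and cancel; the commuting (index-disjoint) pairs give grade-4 terms 2*c*c'*(blade product), which cancel blade by blade — e1235: 160000/776161 - 160000/776161 = 0; e1245: 1152000/776161 - 1152000/776161 = 0; e1345: 960000/776161 - 960000/776161 = 0 — confirming B is simple. So B^2 = 25/9.
Answer: boost, certificate B^2 = 25/9. Certificate logic: 25/9 is a conjugation-invariant scalar, so its sign fixes rotation versus boost versus null-rotation outright.


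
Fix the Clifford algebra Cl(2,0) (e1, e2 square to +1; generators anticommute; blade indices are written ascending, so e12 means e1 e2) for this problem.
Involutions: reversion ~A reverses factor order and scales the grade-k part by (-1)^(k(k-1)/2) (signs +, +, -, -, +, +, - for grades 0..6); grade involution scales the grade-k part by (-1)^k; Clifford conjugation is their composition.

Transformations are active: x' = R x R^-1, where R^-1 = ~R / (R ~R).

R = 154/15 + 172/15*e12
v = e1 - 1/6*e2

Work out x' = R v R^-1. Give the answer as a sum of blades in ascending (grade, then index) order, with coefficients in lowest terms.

~R = 154/15 - 172/15*e12, and R ~R = 2132/9, so R^-1 = ~R / (2132/9).
R v = 376/45*e1 - 593/45*e2
Answer: -11023/39975*e1 - 25999/26650*e2


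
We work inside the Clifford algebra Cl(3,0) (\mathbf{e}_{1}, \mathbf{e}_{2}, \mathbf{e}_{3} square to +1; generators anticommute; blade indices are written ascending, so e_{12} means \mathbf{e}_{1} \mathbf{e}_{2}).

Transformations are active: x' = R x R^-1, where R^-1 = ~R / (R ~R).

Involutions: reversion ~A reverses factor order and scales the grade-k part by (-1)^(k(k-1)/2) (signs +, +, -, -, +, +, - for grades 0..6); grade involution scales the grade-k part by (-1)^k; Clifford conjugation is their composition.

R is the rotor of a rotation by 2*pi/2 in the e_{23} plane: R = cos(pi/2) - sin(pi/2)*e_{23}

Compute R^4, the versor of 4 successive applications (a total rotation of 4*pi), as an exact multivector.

Rotor phase runs at HALF the rotation angle; powers of one rotor simply add phase, so after 4 steps in e_{23} the phase is 4*pi/2 = 2 \pi and R^4 = cos(2 \pi) - sin(2 \pi)*e_{23}.
cos(2 \pi) = 1 and sin(2 \pi) = 0, so R^4 = 1. The total rotation 4*pi is 2 full turns, so every vector returns to itself, yet the rotor is +1, back on the identity sheet (an even number of 2*pi turns).
Answer: 1


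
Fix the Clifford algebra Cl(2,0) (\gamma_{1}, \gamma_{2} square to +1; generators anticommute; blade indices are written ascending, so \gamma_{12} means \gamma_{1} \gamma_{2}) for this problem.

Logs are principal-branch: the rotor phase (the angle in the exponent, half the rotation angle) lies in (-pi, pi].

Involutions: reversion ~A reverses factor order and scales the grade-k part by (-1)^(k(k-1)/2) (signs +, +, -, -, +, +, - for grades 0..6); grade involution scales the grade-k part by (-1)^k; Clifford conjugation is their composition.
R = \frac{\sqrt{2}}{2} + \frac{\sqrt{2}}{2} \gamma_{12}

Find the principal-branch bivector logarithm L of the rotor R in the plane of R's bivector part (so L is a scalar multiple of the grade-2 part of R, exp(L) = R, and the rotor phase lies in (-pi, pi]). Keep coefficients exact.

The scalar part of R is \frac{\sqrt{2}}{2}, and that scalar determines the rotor phase on the principal branch; recovering the unit plane as bivector-part over sine of the phase gives L = phase * plane.
Concretely: cos(phase) = \frac{\sqrt{2}}{2} gives phase = ±\frac{\pi}{4}, and since phase/sin(phase) is even the sign is immaterial: L = (phase/sin(phase)) * <R>_2 = (\frac{\sqrt{2} \pi}{4}) * <R>_2.
Answer: \frac{\pi}{4} \gamma_{12}


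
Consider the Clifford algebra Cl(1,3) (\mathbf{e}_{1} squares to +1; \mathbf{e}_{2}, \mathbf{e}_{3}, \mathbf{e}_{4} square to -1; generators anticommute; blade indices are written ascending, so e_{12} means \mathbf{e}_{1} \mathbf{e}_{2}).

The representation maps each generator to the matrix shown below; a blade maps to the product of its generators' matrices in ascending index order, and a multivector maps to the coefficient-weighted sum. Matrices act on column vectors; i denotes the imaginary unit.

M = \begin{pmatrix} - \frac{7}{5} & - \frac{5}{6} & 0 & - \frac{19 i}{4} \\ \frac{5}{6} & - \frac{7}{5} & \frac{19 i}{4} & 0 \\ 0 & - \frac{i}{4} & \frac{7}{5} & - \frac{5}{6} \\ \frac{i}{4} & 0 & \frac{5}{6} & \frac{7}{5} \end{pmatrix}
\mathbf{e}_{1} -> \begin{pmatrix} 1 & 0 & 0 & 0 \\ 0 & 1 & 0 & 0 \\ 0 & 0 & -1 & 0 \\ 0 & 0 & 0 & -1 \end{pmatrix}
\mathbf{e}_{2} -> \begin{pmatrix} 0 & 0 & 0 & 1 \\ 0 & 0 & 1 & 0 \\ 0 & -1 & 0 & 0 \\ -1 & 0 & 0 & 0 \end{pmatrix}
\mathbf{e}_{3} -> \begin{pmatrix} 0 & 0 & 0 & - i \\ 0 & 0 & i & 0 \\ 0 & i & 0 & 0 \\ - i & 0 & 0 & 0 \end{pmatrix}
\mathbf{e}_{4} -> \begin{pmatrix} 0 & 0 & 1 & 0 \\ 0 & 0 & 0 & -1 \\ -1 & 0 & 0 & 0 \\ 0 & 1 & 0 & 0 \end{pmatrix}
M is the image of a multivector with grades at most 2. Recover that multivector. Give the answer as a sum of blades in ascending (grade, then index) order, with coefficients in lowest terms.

Method: the blade images are trace-orthogonal — tr(rho(e_A) rho(e_B)^-1) = 4 if A = B and 0 otherwise — and rho(e_A)^-1 = (e_A)^2 * rho(e_A) with (e_A)^2 = +1 or -1, so the coefficient of e_A in the preimage is (e_A)^2 * tr(M rho(e_A))/4.
Nonzero projections over blades of grade <= 2: e_{1}: (e_{1})^2 = +1, tr(M rho(e_{1})) = - \frac{28}{5}, coefficient -\frac{7}{5}; e_{3}: (e_{3})^2 = -1, tr(M rho(e_{3})) = -9, coefficient \frac{9}{4}; e_{13}: (e_{13})^2 = +1, tr(M rho(e_{13})) = 10, coefficient \frac{5}{2}; e_{24}: (e_{24})^2 = -1, tr(M rho(e_{24})) = \frac{10}{3}, coefficient -\frac{5}{6}. Every other blade of grade <= 2 projects to 0.
Answer: -\frac{7}{5} e_{1} + \frac{9}{4} e_{3} + \frac{5}{2} e_{13} - \frac{5}{6} e_{24}


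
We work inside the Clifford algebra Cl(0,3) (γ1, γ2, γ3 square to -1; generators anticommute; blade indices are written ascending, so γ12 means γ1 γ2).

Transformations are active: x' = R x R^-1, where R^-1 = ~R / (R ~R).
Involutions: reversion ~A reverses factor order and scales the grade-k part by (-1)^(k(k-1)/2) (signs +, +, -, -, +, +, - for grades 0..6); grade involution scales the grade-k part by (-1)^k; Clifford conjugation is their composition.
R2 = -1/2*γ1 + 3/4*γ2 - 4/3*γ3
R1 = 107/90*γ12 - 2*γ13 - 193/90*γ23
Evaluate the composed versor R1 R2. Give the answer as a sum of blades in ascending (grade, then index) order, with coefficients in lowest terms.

Distribute over the terms of R1 (each basis-blade product reordered to ascending indices, repeated generators contracted through their squares):
(107/90*γ12) R2 = -107/120*γ1 - 107/180*γ2 - 214/135*γ123
(-2*γ13) R2 = -8/3*γ1 + γ3 + 3/2*γ123
(-193/90*γ23) R2 = -386/135*γ2 - 193/120*γ3 + 193/180*γ123
Summing the partial products and collecting blades:
Answer: -427/120*γ1 - 373/108*γ2 - 73/120*γ3 + 533/540*γ123


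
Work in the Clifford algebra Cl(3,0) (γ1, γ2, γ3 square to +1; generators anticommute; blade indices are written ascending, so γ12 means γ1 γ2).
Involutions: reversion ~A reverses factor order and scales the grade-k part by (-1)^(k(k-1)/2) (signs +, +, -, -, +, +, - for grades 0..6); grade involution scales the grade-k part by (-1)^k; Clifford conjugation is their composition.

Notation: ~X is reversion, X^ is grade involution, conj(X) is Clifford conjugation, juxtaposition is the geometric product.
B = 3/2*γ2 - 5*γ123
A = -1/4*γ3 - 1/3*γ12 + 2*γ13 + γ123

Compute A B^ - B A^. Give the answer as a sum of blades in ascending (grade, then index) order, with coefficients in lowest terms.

first term: -5 + 1/2*γ1 + 10*γ2 + 5/3*γ3 - 5/4*γ12 + 3/2*γ13 - 3/8*γ23 + 3*γ123
second term: -5 + 1/2*γ1 - 10*γ2 - 5/3*γ3 - 5/4*γ12 + 3/2*γ13 + 3/8*γ23 - 3*γ123
Answer: 20*γ2 + 10/3*γ3 - 3/4*γ23 + 6*γ123


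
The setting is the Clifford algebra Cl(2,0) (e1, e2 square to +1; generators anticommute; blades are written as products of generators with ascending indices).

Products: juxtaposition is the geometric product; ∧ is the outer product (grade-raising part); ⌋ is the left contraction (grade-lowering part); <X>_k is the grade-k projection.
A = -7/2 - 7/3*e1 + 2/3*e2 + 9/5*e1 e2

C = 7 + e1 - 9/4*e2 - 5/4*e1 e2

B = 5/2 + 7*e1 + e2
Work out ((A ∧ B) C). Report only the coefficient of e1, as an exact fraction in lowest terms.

step 1: -35/4 - 91/3*e1 - 11/6*e2 - 5/2*e1 e2
step 2: -1087/12 - 871/4*e1 + 2269/48*e2 + 3049/48*e1 e2
Answer: -871/4


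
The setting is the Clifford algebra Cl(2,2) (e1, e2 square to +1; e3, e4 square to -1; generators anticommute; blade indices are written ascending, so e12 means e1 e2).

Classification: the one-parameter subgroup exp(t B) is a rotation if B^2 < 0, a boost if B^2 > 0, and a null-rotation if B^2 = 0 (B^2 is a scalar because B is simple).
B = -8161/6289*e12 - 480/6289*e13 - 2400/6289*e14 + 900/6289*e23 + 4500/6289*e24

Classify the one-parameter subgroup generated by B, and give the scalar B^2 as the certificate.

B^2 term by term: the squares give (-8161/6289)^2*(e12)^2 + (-480/6289)^2*(e13)^2 + (-2400/6289)^2*(e14)^2 + (900/6289)^2*(e23)^2 + (4500/6289)^2*(e24)^2 = 66601921/39551521*(-1) + 230400/39551521*(+1) + 5760000/39551521*(+1) + 810000/39551521*(+1) + 20250000/39551521*(+1) = -1 (each basis 2-blade squares to minus the product of its generators' squares); cross terms between blades sharing an index anticommute and cancel; the commuting (index-disjoint) pairs give grade-4 terms 2*c*c'*(blade product), which cancel blade by blade — e1234: 4320000/39551521 - 4320000/39551521 = 0 — confirming B is simple. So B^2 = -1.
Answer: rotation, certificate B^2 = -1. Note: conjugating B changes its blade decomposition but never the scalar B^2 = -1, whose sign settles the classification.


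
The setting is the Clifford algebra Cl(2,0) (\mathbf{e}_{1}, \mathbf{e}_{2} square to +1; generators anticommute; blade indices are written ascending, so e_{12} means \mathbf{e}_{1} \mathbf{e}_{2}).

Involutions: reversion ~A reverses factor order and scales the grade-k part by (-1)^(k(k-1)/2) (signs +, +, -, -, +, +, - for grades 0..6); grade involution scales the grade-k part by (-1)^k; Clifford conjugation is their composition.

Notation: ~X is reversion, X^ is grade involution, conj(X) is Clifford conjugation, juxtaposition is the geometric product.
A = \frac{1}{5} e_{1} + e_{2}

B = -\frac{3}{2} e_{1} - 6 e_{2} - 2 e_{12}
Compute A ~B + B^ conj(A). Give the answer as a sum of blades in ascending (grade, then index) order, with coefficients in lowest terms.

first term: -\frac{63}{10} - 2 e_{1} + \frac{2}{5} e_{2} + \frac{3}{10} e_{12}
second term: -\frac{63}{10} + 2 e_{1} - \frac{2}{5} e_{2} - \frac{3}{10} e_{12}
Answer: -\frac{63}{5}


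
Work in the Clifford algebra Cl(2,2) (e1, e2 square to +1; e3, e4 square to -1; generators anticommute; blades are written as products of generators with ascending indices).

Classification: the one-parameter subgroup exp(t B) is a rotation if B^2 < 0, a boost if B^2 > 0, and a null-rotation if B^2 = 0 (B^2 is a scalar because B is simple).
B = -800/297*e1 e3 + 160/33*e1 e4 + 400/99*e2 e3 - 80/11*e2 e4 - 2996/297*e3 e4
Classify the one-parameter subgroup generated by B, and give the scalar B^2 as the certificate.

B^2 term by term: the squares give (-800/297)^2*(e1 e3)^2 + (160/33)^2*(e1 e4)^2 + (400/99)^2*(e2 e3)^2 + (-80/11)^2*(e2 e4)^2 + (-2996/297)^2*(e3 e4)^2 = 640000/88209*(+1) + 25600/1089*(+1) + 160000/9801*(+1) + 6400/121*(+1) + 8976016/88209*(-1) = -16/9 (each basis 2-blade squares to minus the product of its generators' squares); cross terms between blades sharing an index anticommute and cancel; the commuting (index-disjoint) pairs give grade-4 terms 2*c*c'*(blade product), which cancel blade by blade — e1 e2 e3 e4: -128000/3267 + 128000/3267 = 0 — confirming B is simple. So B^2 = -16/9.
Answer: rotation, certificate B^2 = -16/9. Key observation: B^2 = -16/9 is a conjugation invariant, so its sign decides the class regardless of the surface form of B.


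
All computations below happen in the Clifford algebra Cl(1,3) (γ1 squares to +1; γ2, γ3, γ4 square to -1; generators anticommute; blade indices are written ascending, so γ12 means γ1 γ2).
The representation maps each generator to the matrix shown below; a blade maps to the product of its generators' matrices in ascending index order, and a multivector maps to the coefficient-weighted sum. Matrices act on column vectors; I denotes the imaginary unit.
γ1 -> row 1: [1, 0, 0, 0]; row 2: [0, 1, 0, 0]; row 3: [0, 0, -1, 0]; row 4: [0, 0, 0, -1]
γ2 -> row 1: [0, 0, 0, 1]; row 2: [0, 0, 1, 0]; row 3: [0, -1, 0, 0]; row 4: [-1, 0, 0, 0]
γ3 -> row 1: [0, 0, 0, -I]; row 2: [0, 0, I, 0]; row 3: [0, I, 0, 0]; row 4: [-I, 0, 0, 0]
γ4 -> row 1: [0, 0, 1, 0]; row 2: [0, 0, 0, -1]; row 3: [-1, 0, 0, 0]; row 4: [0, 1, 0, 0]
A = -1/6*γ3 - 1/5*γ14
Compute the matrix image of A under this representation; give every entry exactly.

Bivector images (products of the table entries): rho(γ14) = rho(γ1)rho(γ4) = row 1: [0, 0, 1, 0]; row 2: [0, 0, 0, -1]; row 3: [1, 0, 0, 0]; row 4: [0, -1, 0, 0].
M = (-1/6)*rho(γ3) + (-1/5)*rho(γ14), summed entrywise:
Answer: row 1: [0, 0, -1/5, I/6]; row 2: [0, 0, -I/6, 1/5]; row 3: [-1/5, -I/6, 0, 0]; row 4: [I/6, 1/5, 0, 0]


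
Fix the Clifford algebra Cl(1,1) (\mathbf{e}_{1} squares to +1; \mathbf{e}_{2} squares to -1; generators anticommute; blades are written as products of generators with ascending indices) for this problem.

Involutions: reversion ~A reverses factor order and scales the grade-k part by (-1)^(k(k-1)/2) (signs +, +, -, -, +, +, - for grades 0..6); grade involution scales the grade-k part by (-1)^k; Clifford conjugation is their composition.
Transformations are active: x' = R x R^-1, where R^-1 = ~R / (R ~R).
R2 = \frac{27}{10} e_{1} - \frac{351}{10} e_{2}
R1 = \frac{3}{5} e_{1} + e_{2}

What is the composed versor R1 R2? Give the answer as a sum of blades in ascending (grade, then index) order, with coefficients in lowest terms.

Distribute over the terms of R1 (each basis-blade product reordered to ascending indices, repeated generators contracted through their squares):
(\frac{3}{5} e_{1}) R2 = \frac{81}{50} - \frac{1053}{50} e_{1} e_{2}
(e_{2}) R2 = \frac{351}{10} - \frac{27}{10} e_{1} e_{2}
Summing the partial products and collecting blades:
Answer: \frac{918}{25} - \frac{594}{25} e_{1} e_{2}


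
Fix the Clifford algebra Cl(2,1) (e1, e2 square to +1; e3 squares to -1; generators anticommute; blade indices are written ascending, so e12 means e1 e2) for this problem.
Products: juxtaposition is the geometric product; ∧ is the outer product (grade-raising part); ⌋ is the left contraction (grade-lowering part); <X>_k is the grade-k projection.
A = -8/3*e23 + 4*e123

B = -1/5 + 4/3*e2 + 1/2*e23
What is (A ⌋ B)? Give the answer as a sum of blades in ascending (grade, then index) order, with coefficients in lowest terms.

step 1: -4/3
Answer: -4/3


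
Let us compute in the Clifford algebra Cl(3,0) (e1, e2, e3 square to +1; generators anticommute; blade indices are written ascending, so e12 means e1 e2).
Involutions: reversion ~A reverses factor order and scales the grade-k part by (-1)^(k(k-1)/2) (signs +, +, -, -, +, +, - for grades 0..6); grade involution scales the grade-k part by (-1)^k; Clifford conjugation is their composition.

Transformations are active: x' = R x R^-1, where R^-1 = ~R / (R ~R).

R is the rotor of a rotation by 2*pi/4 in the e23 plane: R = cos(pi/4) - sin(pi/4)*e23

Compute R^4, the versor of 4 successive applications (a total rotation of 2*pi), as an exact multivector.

Half-angle bookkeeping: 4 applications in e23 add up to rotor phase 4*pi/4 = pi, so R^4 = cos(pi) - sin(pi)*e23.
cos(pi) = -1 and sin(pi) = 0, so R^4 = -1. The total rotation 2*pi is 1 full turn, so every vector returns to itself, yet the rotor is -1, on the OTHER sheet of the double cover (an odd number of 2*pi turns).
Answer: -1


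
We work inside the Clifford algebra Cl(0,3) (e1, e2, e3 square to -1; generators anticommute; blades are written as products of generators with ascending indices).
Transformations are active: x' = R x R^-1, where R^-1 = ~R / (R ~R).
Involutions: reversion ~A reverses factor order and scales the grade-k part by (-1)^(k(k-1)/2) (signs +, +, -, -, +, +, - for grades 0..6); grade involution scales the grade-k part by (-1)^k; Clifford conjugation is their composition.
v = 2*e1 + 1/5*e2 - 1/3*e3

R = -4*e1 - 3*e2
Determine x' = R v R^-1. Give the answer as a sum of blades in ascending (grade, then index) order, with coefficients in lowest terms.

~R = -4*e1 - 3*e2, and R ~R = -25, so R^-1 = ~R / (-25).
R v = 43/5 + 26/5*e1 e2 + 4/3*e1 e3 + e2 e3
Answer: 94/125*e1 + 233/125*e2 + 1/3*e3


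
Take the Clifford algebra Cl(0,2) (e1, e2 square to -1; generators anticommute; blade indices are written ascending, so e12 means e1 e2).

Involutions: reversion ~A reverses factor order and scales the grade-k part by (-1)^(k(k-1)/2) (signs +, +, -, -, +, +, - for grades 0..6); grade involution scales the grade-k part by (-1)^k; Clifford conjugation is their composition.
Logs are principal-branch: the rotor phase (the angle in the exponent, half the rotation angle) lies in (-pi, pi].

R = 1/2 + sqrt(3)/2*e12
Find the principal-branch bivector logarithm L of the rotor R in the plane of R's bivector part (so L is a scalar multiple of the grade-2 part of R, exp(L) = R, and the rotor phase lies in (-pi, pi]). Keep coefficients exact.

The scalar part of R is 1/2, so the principal-branch rotor phase is pinned; divide the bivector part by its sine to get the unit plane — L is the phase times that plane.
Concretely: cos(phase) = 1/2 gives phase = ±pi/3, and since phase/sin(phase) is even the sign is immaterial: L = (phase/sin(phase)) * <R>_2 = (2*sqrt(3)*pi/9) * <R>_2.
Answer: pi/3*e12


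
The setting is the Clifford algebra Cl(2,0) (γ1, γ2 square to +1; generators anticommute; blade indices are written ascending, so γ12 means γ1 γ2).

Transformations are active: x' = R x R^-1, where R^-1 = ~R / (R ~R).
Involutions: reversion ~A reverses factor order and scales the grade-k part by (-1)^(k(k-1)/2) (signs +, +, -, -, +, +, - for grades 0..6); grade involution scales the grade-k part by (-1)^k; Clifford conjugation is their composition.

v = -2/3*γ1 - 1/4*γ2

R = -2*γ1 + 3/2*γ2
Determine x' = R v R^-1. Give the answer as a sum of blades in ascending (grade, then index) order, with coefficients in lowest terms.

~R = -2*γ1 + 3/2*γ2, and R ~R = 25/4, so R^-1 = ~R / (25/4).
R v = 23/24 + 3/2*γ12
Answer: 4/75*γ1 + 71/100*γ2


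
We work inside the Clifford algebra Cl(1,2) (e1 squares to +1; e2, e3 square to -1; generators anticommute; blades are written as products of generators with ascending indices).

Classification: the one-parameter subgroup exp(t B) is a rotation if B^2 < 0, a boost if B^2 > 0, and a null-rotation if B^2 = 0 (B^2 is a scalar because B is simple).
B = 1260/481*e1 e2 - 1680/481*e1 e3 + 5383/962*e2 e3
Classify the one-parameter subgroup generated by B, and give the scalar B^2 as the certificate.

B^2 term by term: the squares give (1260/481)^2*(e1 e2)^2 + (-1680/481)^2*(e1 e3)^2 + (5383/962)^2*(e2 e3)^2 = 1587600/231361*(+1) + 2822400/231361*(+1) + 28976689/925444*(-1) = -49/4 (each basis 2-blade squares to minus the product of its generators' squares); cross terms between blades sharing an index anticommute and cancel. So B^2 = -49/4.
Answer: rotation, certificate B^2 = -49/4. Note: conjugating B changes its blade decomposition but never the scalar B^2 = -49/4, whose sign settles the classification.


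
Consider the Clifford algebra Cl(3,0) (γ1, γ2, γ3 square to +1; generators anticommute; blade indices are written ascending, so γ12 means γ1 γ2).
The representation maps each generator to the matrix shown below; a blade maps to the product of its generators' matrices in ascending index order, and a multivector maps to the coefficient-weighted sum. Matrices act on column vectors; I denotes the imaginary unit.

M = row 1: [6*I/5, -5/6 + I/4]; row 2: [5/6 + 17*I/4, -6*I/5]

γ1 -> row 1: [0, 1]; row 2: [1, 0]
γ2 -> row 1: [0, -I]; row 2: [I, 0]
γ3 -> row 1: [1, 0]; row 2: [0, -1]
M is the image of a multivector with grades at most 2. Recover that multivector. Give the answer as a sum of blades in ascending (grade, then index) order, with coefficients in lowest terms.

Method: 1, rho(γ1), rho(γ2), rho(γ3) form a trace-orthogonal basis of the 2x2 complex matrices (tr(X Y) = 2 if X = Y, else 0), so M = m0*1 + m1*rho(γ1) + m2*rho(γ2) + m3*rho(γ3) with m0 = tr(M)/2 = 0, m1 = tr(M rho(γ1))/2 = 9*I/4, m2 = tr(M rho(γ2))/2 = 2 - 5*I/6, m3 = tr(M rho(γ3))/2 = 6*I/5.
Multiplying table entries, the bivector images are rho(γ12) = I*rho(γ3), rho(γ13) = -I*rho(γ2), rho(γ23) = I*rho(γ1); with real blade coefficients the real parts of m0..m3 are the coefficients of 1, γ1, γ2, γ3 and the imaginary parts give the bivectors (γ23: Im m1, γ13: -Im m2, γ12: Im m3).
Answer: 2*γ2 + 6/5*γ12 + 5/6*γ13 + 9/4*γ23


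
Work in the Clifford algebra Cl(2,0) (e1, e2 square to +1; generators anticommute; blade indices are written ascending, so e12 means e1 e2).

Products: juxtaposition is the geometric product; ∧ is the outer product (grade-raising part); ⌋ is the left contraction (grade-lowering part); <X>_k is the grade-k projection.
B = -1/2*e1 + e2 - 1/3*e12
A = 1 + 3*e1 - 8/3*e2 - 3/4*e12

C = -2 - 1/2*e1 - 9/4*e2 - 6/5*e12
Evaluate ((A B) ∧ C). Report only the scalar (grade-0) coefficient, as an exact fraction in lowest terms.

step 1: -53/12 - 77/36*e1 - 3/8*e2 + 4/3*e12
step 2: 53/6 + 467/72*e1 + 171/16*e2 + 871/120*e12
Answer: 53/6


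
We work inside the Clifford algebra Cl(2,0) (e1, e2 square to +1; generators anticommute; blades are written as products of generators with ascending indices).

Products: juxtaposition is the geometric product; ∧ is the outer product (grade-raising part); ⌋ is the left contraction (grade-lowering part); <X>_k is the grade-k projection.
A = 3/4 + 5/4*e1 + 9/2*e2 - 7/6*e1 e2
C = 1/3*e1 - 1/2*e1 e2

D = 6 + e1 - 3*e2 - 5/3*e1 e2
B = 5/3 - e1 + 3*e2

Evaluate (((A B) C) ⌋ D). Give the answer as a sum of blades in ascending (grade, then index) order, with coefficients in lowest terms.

step 1: 27/2 - 13/6*e1 + 103/12*e2 + 227/36*e1 e2
step 2: 175/72 + 211/24*e1 - 55/54*e2 - 173/18*e1 e2
step 3: 2249/216 + 475/648*e1 - 395/18*e2 - 875/216*e1 e2
Answer: 2249/216 + 475/648*e1 - 395/18*e2 - 875/216*e1 e2


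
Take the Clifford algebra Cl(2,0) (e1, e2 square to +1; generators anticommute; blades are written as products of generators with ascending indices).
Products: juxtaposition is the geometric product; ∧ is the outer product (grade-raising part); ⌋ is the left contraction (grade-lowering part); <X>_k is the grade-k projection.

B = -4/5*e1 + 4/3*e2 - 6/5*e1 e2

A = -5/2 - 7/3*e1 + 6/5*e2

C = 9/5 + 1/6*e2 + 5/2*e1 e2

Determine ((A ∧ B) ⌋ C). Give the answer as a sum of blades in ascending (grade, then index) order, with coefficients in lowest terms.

step 1: 2*e1 - 10/3*e2 + 191/225*e1 e2
step 2: -241/90 + 25/3*e1 + 5*e2
Answer: -241/90 + 25/3*e1 + 5*e2


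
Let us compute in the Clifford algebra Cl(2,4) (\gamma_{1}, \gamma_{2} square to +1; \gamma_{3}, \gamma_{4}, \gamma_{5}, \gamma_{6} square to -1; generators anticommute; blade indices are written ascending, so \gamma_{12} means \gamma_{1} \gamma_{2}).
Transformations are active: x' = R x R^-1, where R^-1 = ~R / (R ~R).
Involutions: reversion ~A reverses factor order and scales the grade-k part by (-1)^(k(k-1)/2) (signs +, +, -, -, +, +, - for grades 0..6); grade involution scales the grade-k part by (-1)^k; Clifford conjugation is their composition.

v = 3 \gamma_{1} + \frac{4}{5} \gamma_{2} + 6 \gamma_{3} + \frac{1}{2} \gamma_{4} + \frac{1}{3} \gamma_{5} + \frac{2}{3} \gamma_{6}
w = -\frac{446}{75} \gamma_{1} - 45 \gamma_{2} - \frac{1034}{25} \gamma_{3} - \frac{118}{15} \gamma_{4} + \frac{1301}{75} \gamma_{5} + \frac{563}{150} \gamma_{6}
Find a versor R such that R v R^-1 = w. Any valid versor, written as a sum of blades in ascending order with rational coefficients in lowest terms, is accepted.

Here q(v) = q(w) = -\frac{24449}{900}; the classical choice R = v + w = -\frac{221}{75} \gamma_{1} - \frac{221}{5} \gamma_{2} - \frac{884}{25} \gamma_{3} - \frac{221}{30} \gamma_{4} + \frac{442}{25} \gamma_{5} + \frac{221}{50} \gamma_{6} then realises v -> w under the sandwich.
Answer: -\frac{221}{75} \gamma_{1} - \frac{221}{5} \gamma_{2} - \frac{884}{25} \gamma_{3} - \frac{221}{30} \gamma_{4} + \frac{442}{25} \gamma_{5} + \frac{221}{50} \gamma_{6}


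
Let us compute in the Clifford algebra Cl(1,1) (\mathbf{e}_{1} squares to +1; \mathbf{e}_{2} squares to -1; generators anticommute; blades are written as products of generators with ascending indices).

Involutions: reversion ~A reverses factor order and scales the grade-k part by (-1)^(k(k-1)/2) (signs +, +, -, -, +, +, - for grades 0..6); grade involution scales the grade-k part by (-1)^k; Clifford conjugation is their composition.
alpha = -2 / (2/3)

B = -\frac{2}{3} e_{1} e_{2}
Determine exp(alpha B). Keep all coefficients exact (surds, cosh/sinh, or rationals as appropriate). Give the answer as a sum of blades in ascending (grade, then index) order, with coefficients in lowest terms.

B^2 = (-\frac{2}{3})^2*(e_{1} e_{2})^2 = \frac{4}{9}*(+1) = \frac{4}{9} (a basis 2-blade squares to minus the product of its generators' squares).
B^2 = \frac{4}{9} — B^2 > 0, so the exponential closes hyperbolically: l = \frac{2}{3}, alpha*l = -2, so exp(alpha B) = cosh(-2) + (sinh(-2)/(\frac{2}{3}))*B = \cosh{\left(2 \right)} + (- \frac{3 \sinh{\left(2 \right)}}{2})*B.
Answer: \cosh{\left(2 \right)} + \sinh{\left(2 \right)} e_{1} e_{2}


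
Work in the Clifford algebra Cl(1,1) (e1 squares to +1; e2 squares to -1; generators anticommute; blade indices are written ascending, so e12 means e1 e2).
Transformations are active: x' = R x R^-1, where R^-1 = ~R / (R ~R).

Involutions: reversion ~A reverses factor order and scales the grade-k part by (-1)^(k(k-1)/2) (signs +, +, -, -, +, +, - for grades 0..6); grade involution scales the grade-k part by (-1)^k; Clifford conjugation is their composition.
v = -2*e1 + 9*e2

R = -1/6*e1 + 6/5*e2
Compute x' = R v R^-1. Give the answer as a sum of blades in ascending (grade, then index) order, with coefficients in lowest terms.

~R = -1/6*e1 + 6/5*e2, and R ~R = -1271/900, so R^-1 = ~R / (-1271/900).
R v = -157/15 + 9/10*e12
Answer: -598/1271*e1 + 11169/1271*e2
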